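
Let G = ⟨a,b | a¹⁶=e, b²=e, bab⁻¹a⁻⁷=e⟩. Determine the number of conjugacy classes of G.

The conjugacy classes (representative and size) are:
  [e] (size 1), [a] (size 2), [a¹⁴] (size 2), [a³] (size 2), [a⁴] (size 2), [a¹⁰] (size 2), [a⁸] (size 1), [a⁹] (size 2), [a¹¹] (size 2), [a¹⁰b] (size 8), [ab] (size 8).
Class equation: 1 + 2 + 2 + 2 + 2 + 2 + 1 + 2 + 2 + 8 + 8 = 32 = |G|. So G has 11 conjugacy classes.

Answer: 11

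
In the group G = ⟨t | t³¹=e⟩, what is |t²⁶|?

Compute successive powers until reaching e:
  (t²⁶)¹ = t²⁶, (t²⁶)² = t²¹, (t²⁶)³ = t¹⁶, (t²⁶)⁴ = t¹¹, (t²⁶)⁵ = t⁶, (t²⁶)⁶ = t, (t²⁶)⁷ = t²⁷, (t²⁶)⁸ = t²², (t²⁶)⁹ = t¹⁷, (t²⁶)¹⁰ = t¹², (t²⁶)¹¹ = t⁷, (t²⁶)¹² = t², (t²⁶)¹³ = t²⁸, (t²⁶)¹⁴ = t²³, (t²⁶)¹⁵ = t¹⁸, (t²⁶)¹⁶ = t¹³, (t²⁶)¹⁷ = t⁸, (t²⁶)¹⁸ = t³, (t²⁶)¹⁹ = t²⁹, (t²⁶)²⁰ = t²⁴, (t²⁶)²¹ = t¹⁹, (t²⁶)²² = t¹⁴, (t²⁶)²³ = t⁹, (t²⁶)²⁴ = t⁴, (t²⁶)²⁵ = t³⁰, (t²⁶)²⁶ = t²⁵, (t²⁶)²⁷ = t²⁰, (t²⁶)²⁸ = t¹⁵, (t²⁶)²⁹ = t¹⁰, (t²⁶)³⁰ = t⁵, (t²⁶)³¹ = e.
The smallest positive k with (t²⁶)ᵏ = e is 31.

Answer: 31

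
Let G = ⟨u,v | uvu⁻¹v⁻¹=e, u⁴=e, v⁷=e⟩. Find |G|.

Enumerate words in the generators, reducing via the relations: the distinct elements are
  {e, u, v, uv, u², u³, v², v³, v⁴, v⁵, v⁶, uv², uv³, uv⁴, uv⁵, uv⁶, u²v, u³v, u²v², u²v³, u²v⁴, u²v⁵, u²v⁶, u³v², u³v³, u³v⁴, u³v⁵, u³v⁶}.
No further products give new elements, so |G| = 28.

Answer: 28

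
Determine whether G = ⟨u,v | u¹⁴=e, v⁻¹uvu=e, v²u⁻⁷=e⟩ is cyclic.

Every cyclic group is abelian. But u·v = uv while v·u = u⁶v⁻¹, so u·v ≠ v·u and G is not abelian. Hence G is not cyclic.

Answer: No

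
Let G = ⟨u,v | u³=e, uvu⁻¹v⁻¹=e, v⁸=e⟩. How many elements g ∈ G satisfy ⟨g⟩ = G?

G is cyclic of order 24. An element generates G iff its order is 24, and a cyclic group of order 24 has exactly φ(24) = 8 such elements.

Answer: 8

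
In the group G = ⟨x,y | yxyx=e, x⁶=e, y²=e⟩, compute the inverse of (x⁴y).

The order of (x⁴y) is 2 (smallest k with (x⁴y)ᵏ = e), so (x⁴y)⁻¹ = (x⁴y)¹ = x⁴y.
Check: (x⁴y) · (x⁴y) → (x⁴y) · x⁴ = y;   y · y = e, giving e as required.

Answer: x⁴y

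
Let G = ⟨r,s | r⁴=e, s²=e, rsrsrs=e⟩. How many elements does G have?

Enumerate words in the generators, reducing via the relations: the distinct elements are
  {e, r, s, rs, r², r³, sr, rsr, r²s, r³s, sr², sr³, rsr², rsr³, r²sr, r³sr, sr²s, rsr²s, r²sr², r²sr³, r³sr², r³sr³, r²sr²s, r³sr²s}.
No further products give new elements, so |G| = 24.

Answer: 24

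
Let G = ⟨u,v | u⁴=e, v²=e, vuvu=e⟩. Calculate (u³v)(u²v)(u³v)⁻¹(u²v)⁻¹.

[(u³v), (u²v)] = (u³v)·(u²v)·(u³v)⁻¹·(u²v)⁻¹.
  (u³v) · (u²v) = u
  u · (u³v) = v
  v · (u²v) = u²

Answer: u²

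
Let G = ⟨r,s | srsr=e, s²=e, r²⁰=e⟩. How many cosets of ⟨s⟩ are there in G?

First find ord(s) by computing successive powers:
  s¹ = s, s² = e.
So |⟨s⟩| = ord(s) = 2. With |G| = 40, by Lagrange [G : ⟨s⟩] = 40/2 = 20.

Answer: 20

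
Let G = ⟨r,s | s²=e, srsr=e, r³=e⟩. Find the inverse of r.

The order of r is 3 (smallest k with rᵏ = e), so r⁻¹ = r² = r².
Check: r · (r²) → r · r² = e, giving e as required.

Answer: r²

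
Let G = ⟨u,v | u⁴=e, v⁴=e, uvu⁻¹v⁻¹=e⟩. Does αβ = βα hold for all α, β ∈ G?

Each pair of generators commutes: u·v = uv = v·u. Since the generators pairwise commute, every element of G commutes with every other, so G is abelian.

Answer: Yes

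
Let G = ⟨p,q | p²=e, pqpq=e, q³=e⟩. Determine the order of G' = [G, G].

G' = [G, G] is generated by all commutators. The generator-pair commutators are: [p, q] = q.
The subgroup they normally generate is {e, q, q²}, of order 3.
Check: |G/G'| = 6/3 = 2 is the order of the abelianisation.

Answer: 3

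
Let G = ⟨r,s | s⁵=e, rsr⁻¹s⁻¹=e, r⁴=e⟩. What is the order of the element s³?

Compute successive powers until reaching e:
  (s³)¹ = s³, (s³)² = s, (s³)³ = s⁴, (s³)⁴ = s², (s³)⁵ = e.
The smallest positive k with (s³)ᵏ = e is 5.

Answer: 5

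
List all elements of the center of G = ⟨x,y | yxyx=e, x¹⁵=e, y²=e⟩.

An element z ∈ Z(G) iff z commutes with every generator.
For example e is central: e·x = x = x·e; e·y = y = y·e.
Whereas x ∉ Z(G) since x·y = xy ≠ x¹⁴y = y·x.
Checking each of the 30 elements this way gives Z(G) = {e}, of order 1.

Answer: {e}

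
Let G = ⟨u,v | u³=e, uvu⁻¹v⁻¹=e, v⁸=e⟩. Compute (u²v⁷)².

Compute successive powers of (u²v⁷), reducing at each step:
  (u²v⁷)²: (u²v⁷) · u² = uv⁷;   (uv⁷) · v⁷ = uv⁶

Answer: uv⁶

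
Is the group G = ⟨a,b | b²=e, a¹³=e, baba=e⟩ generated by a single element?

Every cyclic group is abelian. But a·b = ab while b·a = a¹²b, so a·b ≠ b·a and G is not abelian. Hence G is not cyclic.

Answer: No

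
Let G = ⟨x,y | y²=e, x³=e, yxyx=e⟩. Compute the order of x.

Compute successive powers until reaching e:
  x¹ = x, x² = x², x³ = e.
The smallest positive k with xᵏ = e is 3.

Answer: 3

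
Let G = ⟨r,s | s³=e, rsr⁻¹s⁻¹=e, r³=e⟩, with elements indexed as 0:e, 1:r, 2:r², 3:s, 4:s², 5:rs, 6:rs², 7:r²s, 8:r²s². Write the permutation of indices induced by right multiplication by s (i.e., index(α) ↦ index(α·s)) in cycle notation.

(0 3 4)(1 5 6)(2 7 8)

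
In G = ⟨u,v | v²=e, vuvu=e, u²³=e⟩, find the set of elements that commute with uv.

⟨uv⟩ ⊆ C_G(uv) since powers of uv commute with uv; so |C_G(uv)| ≥ |⟨uv⟩| = 2.
By orbit–stabilizer, |C_G(uv)| = |G| / |conj. class of uv| = 46 / 23 = 2.
The 2 elements commuting with uv are {e, uv}.

Answer: {e, uv}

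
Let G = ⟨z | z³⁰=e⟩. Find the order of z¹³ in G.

Compute successive powers until reaching e:
  (z¹³)¹ = z¹³, (z¹³)² = z²⁶, (z¹³)³ = z⁹, (z¹³)⁴ = z²², (z¹³)⁵ = z⁵, (z¹³)⁶ = z¹⁸, (z¹³)⁷ = z, (z¹³)⁸ = z¹⁴, (z¹³)⁹ = z²⁷, (z¹³)¹⁰ = z¹⁰, (z¹³)¹¹ = z²³, (z¹³)¹² = z⁶, (z¹³)¹³ = z¹⁹, (z¹³)¹⁴ = z², (z¹³)¹⁵ = z¹⁵, (z¹³)¹⁶ = z²⁸, (z¹³)¹⁷ = z¹¹, (z¹³)¹⁸ = z²⁴, (z¹³)¹⁹ = z⁷, (z¹³)²⁰ = z²⁰, (z¹³)²¹ = z³, (z¹³)²² = z¹⁶, (z¹³)²³ = z²⁹, (z¹³)²⁴ = z¹², (z¹³)²⁵ = z²⁵, (z¹³)²⁶ = z⁸, (z¹³)²⁷ = z²¹, (z¹³)²⁸ = z⁴, (z¹³)²⁹ = z¹⁷, (z¹³)³⁰ = e.
The smallest positive k with (z¹³)ᵏ = e is 30.

Answer: 30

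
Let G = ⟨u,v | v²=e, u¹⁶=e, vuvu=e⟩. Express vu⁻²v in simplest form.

Multiply left to right, reducing at each step:
  v · u⁻² = u²v
  (u²v) · v = u²

Answer: u²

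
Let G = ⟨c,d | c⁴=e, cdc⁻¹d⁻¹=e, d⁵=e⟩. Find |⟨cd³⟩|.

|⟨cd³⟩| equals the order of cd³. Compute successive powers until reaching e:
  (cd³)¹ = cd³, (cd³)² = c²d, (cd³)³ = c³d⁴, (cd³)⁴ = d², (cd³)⁵ = c, (cd³)⁶ = c²d³, (cd³)⁷ = c³d, (cd³)⁸ = d⁴, (cd³)⁹ = cd², (cd³)¹⁰ = c², (cd³)¹¹ = c³d³, (cd³)¹² = d, (cd³)¹³ = cd⁴, (cd³)¹⁴ = c²d², (cd³)¹⁵ = c³, (cd³)¹⁶ = d³, (cd³)¹⁷ = cd, (cd³)¹⁸ = c²d⁴, (cd³)¹⁹ = c³d², (cd³)²⁰ = e.
The smallest positive k with (cd³)ᵏ = e is 20, so |⟨cd³⟩| = 20.

Answer: 20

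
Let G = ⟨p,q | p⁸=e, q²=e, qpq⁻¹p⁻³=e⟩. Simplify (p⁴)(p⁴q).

Compute (p⁴) · (p⁴q) by multiplying left to right and reducing via the relations at each step:
  (p⁴) · p⁴ = e
  e · q = q

Answer: q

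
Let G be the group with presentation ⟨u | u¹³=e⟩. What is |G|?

G is generated by a single element, so G is cyclic. The relator gives u¹³ = e and no smaller power is forced to be e, so the 13 powers {e, u, u², u³, u⁴, u⁵, u⁶, u⁷, u⁸, u⁹, u¹², u¹¹, u¹⁰} are distinct. Hence |G| = 13.

Answer: 13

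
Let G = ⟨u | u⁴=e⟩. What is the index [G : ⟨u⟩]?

First find ord(u) by computing successive powers:
  u¹ = u, u² = u², u³ = u³, u⁴ = e.
So |⟨u⟩| = ord(u) = 4. With |G| = 4, by Lagrange [G : ⟨u⟩] = 4/4 = 1.

Answer: 1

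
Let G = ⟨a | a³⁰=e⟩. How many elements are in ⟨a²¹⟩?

|⟨a²¹⟩| equals the order of a²¹. Compute successive powers until reaching e:
  (a²¹)¹ = a²¹, (a²¹)² = a¹², (a²¹)³ = a³, (a²¹)⁴ = a²⁴, (a²¹)⁵ = a¹⁵, (a²¹)⁶ = a⁶, (a²¹)⁷ = a²⁷, (a²¹)⁸ = a¹⁸, (a²¹)⁹ = a⁹, (a²¹)¹⁰ = e.
The smallest positive k with (a²¹)ᵏ = e is 10, so |⟨a²¹⟩| = 10.

Answer: 10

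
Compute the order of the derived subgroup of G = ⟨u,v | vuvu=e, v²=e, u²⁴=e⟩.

G' = [G, G] is generated by all commutators. The generator-pair commutators are: [u, v] = u².
The subgroup they normally generate is {e, u², u⁴, u⁶, u⁸, u¹⁰, u¹², u¹⁴, u¹⁶, u¹⁸, u²⁰, u²²}, of order 12.
Check: |G/G'| = 48/12 = 4 is the order of the abelianisation.

Answer: 12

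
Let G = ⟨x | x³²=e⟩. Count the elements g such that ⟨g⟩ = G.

G is cyclic of order 32. An element generates G iff its order is 32, and a cyclic group of order 32 has exactly φ(32) = 16 such elements.

Answer: 16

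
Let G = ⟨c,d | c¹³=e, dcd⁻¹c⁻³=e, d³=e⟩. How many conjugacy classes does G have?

The conjugacy classes (representative and size) are:
  [e] (size 1), [c] (size 3), [c⁵] (size 3), [c¹⁰] (size 3), [c⁸] (size 3), [c¹⁰d] (size 13), [c⁷d²] (size 13).
Class equation: 1 + 3 + 3 + 3 + 3 + 13 + 13 = 39 = |G|. So G has 7 conjugacy classes.

Answer: 7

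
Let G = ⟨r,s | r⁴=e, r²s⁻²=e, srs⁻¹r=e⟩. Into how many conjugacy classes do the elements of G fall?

The conjugacy classes (representative and size) are:
  [e] (size 1), [r³] (size 2), [r²] (size 1), [s⁻¹] (size 2), [rs] (size 2).
Class equation: 1 + 2 + 1 + 2 + 2 = 8 = |G|. So G has 5 conjugacy classes.

Answer: 5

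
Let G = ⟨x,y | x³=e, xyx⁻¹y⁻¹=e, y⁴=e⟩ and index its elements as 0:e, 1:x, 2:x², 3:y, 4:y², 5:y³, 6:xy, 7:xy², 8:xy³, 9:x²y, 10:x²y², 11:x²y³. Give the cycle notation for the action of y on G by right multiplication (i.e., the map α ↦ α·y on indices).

(0 3 4 5)(1 6 7 8)(2 9 10 11)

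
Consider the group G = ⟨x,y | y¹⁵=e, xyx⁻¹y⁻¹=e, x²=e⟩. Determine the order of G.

Enumerate words in the generators, reducing via the relations: the distinct elements are
  {e, x, y, xy, y², y³, y⁴, y⁵, y⁶, y⁷, y⁸, y⁹, xy², xy³, xy⁴, xy⁵, xy⁶, xy⁷, xy⁸, xy⁹, y¹², y¹³, y¹¹, y¹⁰, y¹⁴, xy¹², xy¹³, xy¹¹, xy¹⁰, xy¹⁴}.
No further products give new elements, so |G| = 30.

Answer: 30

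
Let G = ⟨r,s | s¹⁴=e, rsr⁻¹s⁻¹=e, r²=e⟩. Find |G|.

Enumerate words in the generators, reducing via the relations: the distinct elements are
  {e, r, s, rs, s², s³, s⁴, s⁵, s⁶, s⁷, s⁸, s⁹, rs², rs³, rs⁴, rs⁵, rs⁶, rs⁷, rs⁸, rs⁹, s¹², s¹³, s¹¹, s¹⁰, rs¹², rs¹³, rs¹¹, rs¹⁰}.
No further products give new elements, so |G| = 28.

Answer: 28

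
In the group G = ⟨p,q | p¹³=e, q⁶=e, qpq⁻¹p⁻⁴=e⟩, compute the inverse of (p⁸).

The order of (p⁸) is 13 (smallest k with (p⁸)ᵏ = e), so (p⁸)⁻¹ = (p⁸)¹² = p⁵.
Check: (p⁸) · (p⁵) → (p⁸) · p⁵ = e, giving e as required.

Answer: p⁵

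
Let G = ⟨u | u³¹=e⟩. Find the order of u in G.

Compute successive powers until reaching e:
  u¹ = u, u² = u², u³ = u³, u⁴ = u⁴, u⁵ = u⁵, u⁶ = u⁶, u⁷ = u⁷, u⁸ = u⁸, u⁹ = u⁹, u¹⁰ = u¹⁰, u¹¹ = u¹¹, u¹² = u¹², u¹³ = u¹³, u¹⁴ = u¹⁴, u¹⁵ = u¹⁵, u¹⁶ = u¹⁶, u¹⁷ = u¹⁷, u¹⁸ = u¹⁸, u¹⁹ = u¹⁹, u²⁰ = u²⁰, u²¹ = u²¹, u²² = u²², u²³ = u²³, u²⁴ = u²⁴, u²⁵ = u²⁵, u²⁶ = u²⁶, u²⁷ = u²⁷, u²⁸ = u²⁸, u²⁹ = u²⁹, u³⁰ = u³⁰, u³¹ = e.
The smallest positive k with uᵏ = e is 31.

Answer: 31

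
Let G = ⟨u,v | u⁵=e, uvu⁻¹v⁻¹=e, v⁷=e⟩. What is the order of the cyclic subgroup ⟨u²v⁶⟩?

|⟨u²v⁶⟩| equals the order of u²v⁶. Compute successive powers until reaching e:
  (u²v⁶)¹ = u²v⁶, (u²v⁶)² = u⁴v⁵, (u²v⁶)³ = uv⁴, (u²v⁶)⁴ = u³v³, (u²v⁶)⁵ = v², (u²v⁶)⁶ = u²v, (u²v⁶)⁷ = u⁴, (u²v⁶)⁸ = uv⁶, (u²v⁶)⁹ = u³v⁵, (u²v⁶)¹⁰ = v⁴, (u²v⁶)¹¹ = u²v³, (u²v⁶)¹² = u⁴v², (u²v⁶)¹³ = uv, (u²v⁶)¹⁴ = u³, (u²v⁶)¹⁵ = v⁶, (u²v⁶)¹⁶ = u²v⁵, (u²v⁶)¹⁷ = u⁴v⁴, (u²v⁶)¹⁸ = uv³, (u²v⁶)¹⁹ = u³v², (u²v⁶)²⁰ = v, (u²v⁶)²¹ = u², (u²v⁶)²² = u⁴v⁶, (u²v⁶)²³ = uv⁵, (u²v⁶)²⁴ = u³v⁴, (u²v⁶)²⁵ = v³, (u²v⁶)²⁶ = u²v², (u²v⁶)²⁷ = u⁴v, (u²v⁶)²⁸ = u, (u²v⁶)²⁹ = u³v⁶, (u²v⁶)³⁰ = v⁵, (u²v⁶)³¹ = u²v⁴, (u²v⁶)³² = u⁴v³, (u²v⁶)³³ = uv², (u²v⁶)³⁴ = u³v, (u²v⁶)³⁵ = e.
The smallest positive k with (u²v⁶)ᵏ = e is 35, so |⟨u²v⁶⟩| = 35.

Answer: 35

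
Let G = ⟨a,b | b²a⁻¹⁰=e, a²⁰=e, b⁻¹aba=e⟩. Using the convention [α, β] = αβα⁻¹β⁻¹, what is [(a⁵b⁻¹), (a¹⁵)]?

[(a⁵b⁻¹), (a¹⁵)] = (a⁵b⁻¹)·(a¹⁵)·(a⁵b⁻¹)⁻¹·(a¹⁵)⁻¹.
  (a⁵b⁻¹) · (a¹⁵) = b
  b · (a⁵b) = a⁵
  (a⁵) · (a⁵) = a¹⁰

Answer: a¹⁰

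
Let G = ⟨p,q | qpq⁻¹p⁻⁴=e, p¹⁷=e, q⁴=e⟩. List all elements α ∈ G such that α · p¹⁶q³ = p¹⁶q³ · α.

⟨p¹⁶q³⟩ ⊆ C_G(p¹⁶q³) since powers of p¹⁶q³ commute with p¹⁶q³; so |C_G(p¹⁶q³)| ≥ |⟨p¹⁶q³⟩| = 4.
By orbit–stabilizer, |C_G(p¹⁶q³)| = |G| / |conj. class of p¹⁶q³| = 68 / 17 = 4.
The 4 elements commuting with p¹⁶q³ are {e, p⁴q, p³q², p¹⁶q³}.

Answer: {e, p⁴q, p³q², p¹⁶q³}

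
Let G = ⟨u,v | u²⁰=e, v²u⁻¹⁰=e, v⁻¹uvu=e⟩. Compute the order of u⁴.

Compute successive powers until reaching e:
  (u⁴)¹ = u⁴, (u⁴)² = u⁸, (u⁴)³ = u¹², (u⁴)⁴ = u¹⁶, (u⁴)⁵ = e.
The smallest positive k with (u⁴)ᵏ = e is 5.

Answer: 5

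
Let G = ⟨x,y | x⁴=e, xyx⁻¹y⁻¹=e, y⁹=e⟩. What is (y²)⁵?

Compute successive powers of (y²), reducing at each step:
  (y²)²: (y²) · y² = y⁴
  (y²)³: (y⁴) · y² = y⁶
  (y²)⁴: (y⁶) · y² = y⁸
  (y²)⁵: (y⁸) · y² = y

Answer: y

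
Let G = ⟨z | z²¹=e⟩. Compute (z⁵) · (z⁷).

Compute (z⁵) · (z⁷) by multiplying left to right and reducing via the relations at each step:
  (z⁵) · z⁷ = z¹²

Answer: z¹²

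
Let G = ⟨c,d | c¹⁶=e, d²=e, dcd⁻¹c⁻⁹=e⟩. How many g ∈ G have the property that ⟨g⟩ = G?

⟨g⟩ = G would require ord(g) = |G| = 32, but the maximum element order in G is 16 < 32. So G is not cyclic and no single element generates it: the count is 0.

Answer: 0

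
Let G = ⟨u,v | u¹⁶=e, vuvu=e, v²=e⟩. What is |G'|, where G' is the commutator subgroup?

G' = [G, G] is generated by all commutators. The generator-pair commutators are: [u, v] = u².
The subgroup they normally generate is {e, u², u⁴, u⁶, u⁸, u¹⁰, u¹², u¹⁴}, of order 8.
Check: |G/G'| = 32/8 = 4 is the order of the abelianisation.

Answer: 8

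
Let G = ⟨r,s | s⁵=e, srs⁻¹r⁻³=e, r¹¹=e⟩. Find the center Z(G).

An element z ∈ Z(G) iff z commutes with every generator.
For example e is central: e·r = r = r·e; e·s = s = s·e.
Whereas r ∉ Z(G) since r·s = rs ≠ r³s = s·r.
Checking each of the 55 elements this way gives Z(G) = {e}, of order 1.

Answer: {e}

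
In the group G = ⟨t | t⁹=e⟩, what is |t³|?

Compute successive powers until reaching e:
  (t³)¹ = t³, (t³)² = t⁶, (t³)³ = e.
The smallest positive k with (t³)ᵏ = e is 3.

Answer: 3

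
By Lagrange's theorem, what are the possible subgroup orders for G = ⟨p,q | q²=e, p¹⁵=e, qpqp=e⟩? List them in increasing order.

|G| = 30 = 2 · 3 · 5. By Lagrange's theorem the order of any subgroup divides 30; the divisors of 30 are 1, 2, 3, 5, 6, 10, 15, 30.

Answer: 1, 2, 3, 5, 6, 10, 15, 30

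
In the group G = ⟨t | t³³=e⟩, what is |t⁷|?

Compute successive powers until reaching e:
  (t⁷)¹ = t⁷, (t⁷)² = t¹⁴, (t⁷)³ = t²¹, (t⁷)⁴ = t²⁸, (t⁷)⁵ = t², (t⁷)⁶ = t⁹, (t⁷)⁷ = t¹⁶, (t⁷)⁸ = t²³, (t⁷)⁹ = t³⁰, (t⁷)¹⁰ = t⁴, (t⁷)¹¹ = t¹¹, (t⁷)¹² = t¹⁸, (t⁷)¹³ = t²⁵, (t⁷)¹⁴ = t³², (t⁷)¹⁵ = t⁶, (t⁷)¹⁶ = t¹³, (t⁷)¹⁷ = t²⁰, (t⁷)¹⁸ = t²⁷, (t⁷)¹⁹ = t, (t⁷)²⁰ = t⁸, (t⁷)²¹ = t¹⁵, (t⁷)²² = t²², (t⁷)²³ = t²⁹, (t⁷)²⁴ = t³, (t⁷)²⁵ = t¹⁰, (t⁷)²⁶ = t¹⁷, (t⁷)²⁷ = t²⁴, (t⁷)²⁸ = t³¹, (t⁷)²⁹ = t⁵, (t⁷)³⁰ = t¹², (t⁷)³¹ = t¹⁹, (t⁷)³² = t²⁶, (t⁷)³³ = e.
The smallest positive k with (t⁷)ᵏ = e is 33.

Answer: 33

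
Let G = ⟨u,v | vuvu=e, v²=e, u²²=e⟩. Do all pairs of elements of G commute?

u·v = uv but v·u = u²¹v, so u·v ≠ v·u and G is not abelian.

Answer: No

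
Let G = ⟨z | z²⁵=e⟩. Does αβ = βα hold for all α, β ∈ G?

G has a single generator, so G is cyclic and hence abelian.

Answer: Yes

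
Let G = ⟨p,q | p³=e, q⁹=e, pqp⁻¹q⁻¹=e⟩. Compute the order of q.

Compute successive powers until reaching e:
  q¹ = q, q² = q², q³ = q³, q⁴ = q⁴, q⁵ = q⁵, q⁶ = q⁶, q⁷ = q⁷, q⁸ = q⁸, q⁹ = e.
The smallest positive k with qᵏ = e is 9.

Answer: 9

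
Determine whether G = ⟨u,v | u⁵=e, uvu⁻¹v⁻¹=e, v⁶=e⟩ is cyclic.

|G| = 30. The element uv has order 30 (its powers give 30 distinct elements), so ⟨uv⟩ = G and G is cyclic.

Answer: Yes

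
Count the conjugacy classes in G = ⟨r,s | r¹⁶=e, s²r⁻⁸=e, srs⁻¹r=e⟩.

The conjugacy classes (representative and size) are:
  [e] (size 1), [r] (size 2), [r¹⁴] (size 2), [r¹³] (size 2), [r¹²] (size 2), [r⁵] (size 2), [r¹⁰] (size 2), [r⁷] (size 2), [r⁸] (size 1), [s⁻¹] (size 8), [r⁷s⁻¹] (size 8).
Class equation: 1 + 2 + 2 + 2 + 2 + 2 + 2 + 2 + 1 + 8 + 8 = 32 = |G|. So G has 11 conjugacy classes.

Answer: 11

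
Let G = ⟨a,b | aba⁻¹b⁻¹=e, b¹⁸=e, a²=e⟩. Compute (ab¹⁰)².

Compute successive powers of (ab¹⁰), reducing at each step:
  (ab¹⁰)²: (ab¹⁰) · a = b¹⁰;   (b¹⁰) · b¹⁰ = b²

Answer: b²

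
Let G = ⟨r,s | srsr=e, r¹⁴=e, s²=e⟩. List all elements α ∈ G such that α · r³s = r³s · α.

⟨r³s⟩ ⊆ C_G(r³s) since powers of r³s commute with r³s; so |C_G(r³s)| ≥ |⟨r³s⟩| = 2.
By orbit–stabilizer, |C_G(r³s)| = |G| / |conj. class of r³s| = 28 / 7 = 4.
The 4 elements commuting with r³s are {e, r⁷, r³s, r¹⁰s}.

Answer: {e, r⁷, r³s, r¹⁰s}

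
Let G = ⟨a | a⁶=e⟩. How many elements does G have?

G is generated by a single element, so G is cyclic. The relator gives a⁶ = e and no smaller power is forced to be e, so the 6 powers {a, e, a², a³, a⁴, a⁵} are distinct. Hence |G| = 6.

Answer: 6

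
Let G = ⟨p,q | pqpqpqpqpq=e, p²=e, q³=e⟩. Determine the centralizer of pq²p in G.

⟨pq²p⟩ ⊆ C_G(pq²p) since powers of pq²p commute with pq²p; so |C_G(pq²p)| ≥ |⟨pq²p⟩| = 3.
By orbit–stabilizer, |C_G(pq²p)| = |G| / |conj. class of pq²p| = 60 / 20 = 3.
The 3 elements commuting with pq²p are {e, pqp, pq²p}.

Answer: {e, pqp, pq²p}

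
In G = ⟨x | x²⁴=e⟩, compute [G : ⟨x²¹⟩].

First find ord(x²¹) by computing successive powers:
  (x²¹)¹ = x²¹, (x²¹)² = x¹⁸, (x²¹)³ = x¹⁵, (x²¹)⁴ = x¹², (x²¹)⁵ = x⁹, (x²¹)⁶ = x⁶, (x²¹)⁷ = x³, (x²¹)⁸ = e.
So |⟨x²¹⟩| = ord(x²¹) = 8. With |G| = 24, by Lagrange [G : ⟨x²¹⟩] = 24/8 = 3.

Answer: 3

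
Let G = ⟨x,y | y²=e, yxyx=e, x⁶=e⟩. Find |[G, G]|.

G' = [G, G] is generated by all commutators. The generator-pair commutators are: [x, y] = x².
The subgroup they normally generate is {e, x², x⁴}, of order 3.
Check: |G/G'| = 12/3 = 4 is the order of the abelianisation.

Answer: 3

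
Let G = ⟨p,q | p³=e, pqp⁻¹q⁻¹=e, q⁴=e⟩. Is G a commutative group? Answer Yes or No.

Each pair of generators commutes: p·q = pq = q·p. Since the generators pairwise commute, every element of G commutes with every other, so G is abelian.

Answer: Yes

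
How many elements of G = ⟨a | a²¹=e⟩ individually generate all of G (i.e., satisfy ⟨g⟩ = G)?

G is cyclic of order 21. An element generates G iff its order is 21, and a cyclic group of order 21 has exactly φ(21) = 12 such elements.

Answer: 12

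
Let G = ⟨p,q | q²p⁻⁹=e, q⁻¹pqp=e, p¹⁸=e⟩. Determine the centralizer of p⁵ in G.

⟨p⁵⟩ ⊆ C_G(p⁵) since powers of p⁵ commute with p⁵; so |C_G(p⁵)| ≥ |⟨p⁵⟩| = 18.
By orbit–stabilizer, |C_G(p⁵)| = |G| / |conj. class of p⁵| = 36 / 2 = 18.
The 18 elements commuting with p⁵ are {e, p, p², p³, p⁴, p⁵, p⁶, p⁷, p⁸, p⁹, p¹⁰, p¹¹, p¹², p¹³, p¹⁴, p¹⁵, p¹⁶, p¹⁷}.

Answer: {e, p, p², p³, p⁴, p⁵, p⁶, p⁷, p⁸, p⁹, p¹⁰, p¹¹, p¹², p¹³, p¹⁴, p¹⁵, p¹⁶, p¹⁷}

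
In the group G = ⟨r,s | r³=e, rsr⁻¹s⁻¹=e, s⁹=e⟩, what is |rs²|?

Compute successive powers until reaching e:
  (rs²)¹ = rs², (rs²)² = r²s⁴, (rs²)³ = s⁶, (rs²)⁴ = rs⁸, (rs²)⁵ = r²s, (rs²)⁶ = s³, (rs²)⁷ = rs⁵, (rs²)⁸ = r²s⁷, (rs²)⁹ = e.
The smallest positive k with (rs²)ᵏ = e is 9.

Answer: 9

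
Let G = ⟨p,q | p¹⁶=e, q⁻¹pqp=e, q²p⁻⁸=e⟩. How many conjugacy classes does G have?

The conjugacy classes (representative and size) are:
  [e] (size 1), [p] (size 2), [p¹⁴] (size 2), [p³] (size 2), [p¹²] (size 2), [p⁵] (size 2), [p¹⁰] (size 2), [p⁷] (size 2), [p⁸] (size 1), [p⁶q] (size 8), [p³q⁻¹] (size 8).
Class equation: 1 + 2 + 2 + 2 + 2 + 2 + 2 + 2 + 1 + 8 + 8 = 32 = |G|. So G has 11 conjugacy classes.

Answer: 11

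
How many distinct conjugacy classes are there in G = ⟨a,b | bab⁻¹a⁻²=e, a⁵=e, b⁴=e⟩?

The conjugacy classes (representative and size) are:
  [e] (size 1), [a⁴] (size 4), [a²b] (size 5), [b²] (size 5), [a³b³] (size 5).
Class equation: 1 + 4 + 5 + 5 + 5 = 20 = |G|. So G has 5 conjugacy classes.

Answer: 5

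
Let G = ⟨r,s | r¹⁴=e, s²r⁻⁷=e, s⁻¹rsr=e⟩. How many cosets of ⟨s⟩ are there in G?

First find ord(s) by computing successive powers:
  s¹ = s, s² = r⁷, s³ = s⁻¹, s⁴ = e.
So |⟨s⟩| = ord(s) = 4. With |G| = 28, by Lagrange [G : ⟨s⟩] = 28/4 = 7.

Answer: 7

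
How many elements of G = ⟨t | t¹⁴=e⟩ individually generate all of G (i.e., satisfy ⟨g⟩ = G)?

G is cyclic of order 14. An element generates G iff its order is 14, and a cyclic group of order 14 has exactly φ(14) = 6 such elements.

Answer: 6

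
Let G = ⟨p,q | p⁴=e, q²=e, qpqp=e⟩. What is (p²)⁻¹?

The order of (p²) is 2 (smallest k with (p²)ᵏ = e), so (p²)⁻¹ = (p²)¹ = p².
Check: (p²) · (p²) → (p²) · p² = e, giving e as required.

Answer: p²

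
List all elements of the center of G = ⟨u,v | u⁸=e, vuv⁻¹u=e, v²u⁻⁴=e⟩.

An element z ∈ Z(G) iff z commutes with every generator.
For example u⁴ is central: (u⁴)·u = u⁵ = u·(u⁴); (u⁴)·v = v⁻¹ = v·(u⁴).
Whereas u ∉ Z(G) since u·v = uv ≠ u³v⁻¹ = v·u.
Checking each of the 16 elements this way gives Z(G) = {e, u⁴}, of order 2.

Answer: {e, u⁴}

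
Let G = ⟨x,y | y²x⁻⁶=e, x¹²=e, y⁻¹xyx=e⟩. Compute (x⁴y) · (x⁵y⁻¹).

Compute (x⁴y) · (x⁵y⁻¹) by multiplying left to right and reducing via the relations at each step:
  (x⁴y) · x⁵ = x⁵y⁻¹
  (x⁵y⁻¹) · y⁻¹ = x¹¹

Answer: x¹¹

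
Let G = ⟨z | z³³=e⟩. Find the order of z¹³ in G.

Compute successive powers until reaching e:
  (z¹³)¹ = z¹³, (z¹³)² = z²⁶, (z¹³)³ = z⁶, (z¹³)⁴ = z¹⁹, (z¹³)⁵ = z³², (z¹³)⁶ = z¹², (z¹³)⁷ = z²⁵, (z¹³)⁸ = z⁵, (z¹³)⁹ = z¹⁸, (z¹³)¹⁰ = z³¹, (z¹³)¹¹ = z¹¹, (z¹³)¹² = z²⁴, (z¹³)¹³ = z⁴, (z¹³)¹⁴ = z¹⁷, (z¹³)¹⁵ = z³⁰, (z¹³)¹⁶ = z¹⁰, (z¹³)¹⁷ = z²³, (z¹³)¹⁸ = z³, (z¹³)¹⁹ = z¹⁶, (z¹³)²⁰ = z²⁹, (z¹³)²¹ = z⁹, (z¹³)²² = z²², (z¹³)²³ = z², (z¹³)²⁴ = z¹⁵, (z¹³)²⁵ = z²⁸, (z¹³)²⁶ = z⁸, (z¹³)²⁷ = z²¹, (z¹³)²⁸ = z, (z¹³)²⁹ = z¹⁴, (z¹³)³⁰ = z²⁷, (z¹³)³¹ = z⁷, (z¹³)³² = z²⁰, (z¹³)³³ = e.
The smallest positive k with (z¹³)ᵏ = e is 33.

Answer: 33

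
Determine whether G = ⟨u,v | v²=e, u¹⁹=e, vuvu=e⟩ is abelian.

u·v = uv but v·u = u¹⁸v, so u·v ≠ v·u and G is not abelian.

Answer: No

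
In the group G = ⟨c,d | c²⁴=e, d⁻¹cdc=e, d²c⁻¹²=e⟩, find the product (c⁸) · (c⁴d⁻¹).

Compute (c⁸) · (c⁴d⁻¹) by multiplying left to right and reducing via the relations at each step:
  (c⁸) · c⁴ = c¹²
  (c¹²) · d⁻¹ = d

Answer: d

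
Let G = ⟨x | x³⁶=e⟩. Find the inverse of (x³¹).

The order of (x³¹) is 36 (smallest k with (x³¹)ᵏ = e), so (x³¹)⁻¹ = (x³¹)³⁵ = x⁵.
Check: (x³¹) · (x⁵) → (x³¹) · x⁵ = e, giving e as required.

Answer: x⁵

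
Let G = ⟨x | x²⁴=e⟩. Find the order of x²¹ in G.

Compute successive powers until reaching e:
  (x²¹)¹ = x²¹, (x²¹)² = x¹⁸, (x²¹)³ = x¹⁵, (x²¹)⁴ = x¹², (x²¹)⁵ = x⁹, (x²¹)⁶ = x⁶, (x²¹)⁷ = x³, (x²¹)⁸ = e.
The smallest positive k with (x²¹)ᵏ = e is 8.

Answer: 8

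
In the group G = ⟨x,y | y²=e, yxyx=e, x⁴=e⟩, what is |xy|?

Compute successive powers until reaching e:
  (xy)¹ = xy, (xy)² = e.
The smallest positive k with (xy)ᵏ = e is 2.

Answer: 2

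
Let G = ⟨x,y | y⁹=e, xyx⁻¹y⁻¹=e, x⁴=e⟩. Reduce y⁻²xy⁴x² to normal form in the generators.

Multiply left to right, reducing at each step:
  (y⁷) · x = xy⁷
  (xy⁷) · y⁴ = xy²
  (xy²) · x² = x³y²

Answer: x³y²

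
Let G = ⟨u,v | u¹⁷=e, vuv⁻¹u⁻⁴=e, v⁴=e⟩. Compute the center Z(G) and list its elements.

An element z ∈ Z(G) iff z commutes with every generator.
For example e is central: e·u = u = u·e; e·v = v = v·e.
Whereas u ∉ Z(G) since u·v = uv ≠ u⁴v = v·u.
Checking each of the 68 elements this way gives Z(G) = {e}, of order 1.

Answer: {e}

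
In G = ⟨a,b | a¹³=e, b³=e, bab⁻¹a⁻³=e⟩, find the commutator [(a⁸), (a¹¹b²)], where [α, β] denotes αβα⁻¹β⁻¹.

[(a⁸), (a¹¹b²)] = (a⁸)·(a¹¹b²)·(a⁸)⁻¹·(a¹¹b²)⁻¹.
  (a⁸) · (a¹¹b²) = a⁶b²
  (a⁶b²) · (a⁵) = a¹²b²
  (a¹²b²) · (a⁶b) = a

Answer: a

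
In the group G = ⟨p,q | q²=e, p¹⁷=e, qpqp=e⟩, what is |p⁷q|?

Compute successive powers until reaching e:
  (p⁷q)¹ = p⁷q, (p⁷q)² = e.
The smallest positive k with (p⁷q)ᵏ = e is 2.

Answer: 2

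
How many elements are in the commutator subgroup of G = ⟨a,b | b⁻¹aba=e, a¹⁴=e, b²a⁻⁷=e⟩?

G' = [G, G] is generated by all commutators. The generator-pair commutators are: [a, b] = a².
The subgroup they normally generate is {e, a², a⁴, a⁶, a⁸, a¹⁰, a¹²}, of order 7.
Check: |G/G'| = 28/7 = 4 is the order of the abelianisation.

Answer: 7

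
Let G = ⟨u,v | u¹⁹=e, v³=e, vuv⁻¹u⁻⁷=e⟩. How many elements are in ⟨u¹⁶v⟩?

|⟨u¹⁶v⟩| equals the order of u¹⁶v. Compute successive powers until reaching e:
  (u¹⁶v)¹ = u¹⁶v, (u¹⁶v)² = u¹⁴v², (u¹⁶v)³ = e.
The smallest positive k with (u¹⁶v)ᵏ = e is 3, so |⟨u¹⁶v⟩| = 3.

Answer: 3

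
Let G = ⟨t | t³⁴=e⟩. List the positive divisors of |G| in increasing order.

|G| = 34 = 2 · 17. By Lagrange's theorem the order of any subgroup divides 34; the divisors of 34 are 1, 2, 17, 34.

Answer: 1, 2, 17, 34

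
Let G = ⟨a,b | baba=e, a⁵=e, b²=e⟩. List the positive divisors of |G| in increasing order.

|G| = 10 = 2 · 5. By Lagrange's theorem the order of any subgroup divides 10; the divisors of 10 are 1, 2, 5, 10.

Answer: 1, 2, 5, 10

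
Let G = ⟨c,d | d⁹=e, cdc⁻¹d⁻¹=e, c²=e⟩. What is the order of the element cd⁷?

Compute successive powers until reaching e:
  (cd⁷)¹ = cd⁷, (cd⁷)² = d⁵, (cd⁷)³ = cd³, (cd⁷)⁴ = d, (cd⁷)⁵ = cd⁸, (cd⁷)⁶ = d⁶, (cd⁷)⁷ = cd⁴, (cd⁷)⁸ = d², (cd⁷)⁹ = c, (cd⁷)¹⁰ = d⁷, (cd⁷)¹¹ = cd⁵, (cd⁷)¹² = d³, (cd⁷)¹³ = cd, (cd⁷)¹⁴ = d⁸, (cd⁷)¹⁵ = cd⁶, (cd⁷)¹⁶ = d⁴, (cd⁷)¹⁷ = cd², (cd⁷)¹⁸ = e.
The smallest positive k with (cd⁷)ᵏ = e is 18.

Answer: 18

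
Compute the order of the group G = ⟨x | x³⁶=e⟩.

G is generated by a single element, so G is cyclic. The relator gives x³⁶ = e and no smaller power is forced to be e, so the 36 powers {e, x, x², x³, x⁴, x⁵, x⁶, x⁷, x⁸, x⁹, x²², x²³, x²¹, x²⁰, x²⁴, x²⁵, x²⁶, x²⁷, x²⁸, x²⁹, x³², x³³, x³¹, x³⁰, x³⁴, x³⁵, x¹², x¹³, x¹¹, x¹⁰, x¹⁴, x¹⁵, x¹⁶, x¹⁷, x¹⁸, x¹⁹} are distinct. Hence |G| = 36.

Answer: 36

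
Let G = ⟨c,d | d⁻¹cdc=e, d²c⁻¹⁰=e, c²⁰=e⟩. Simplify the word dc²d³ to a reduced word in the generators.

Multiply left to right, reducing at each step:
  d · c² = c⁸d⁻¹
  (c⁸d⁻¹) · d³ = c¹⁸

Answer: c¹⁸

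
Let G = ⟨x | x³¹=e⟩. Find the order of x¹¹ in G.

Compute successive powers until reaching e:
  (x¹¹)¹ = x¹¹, (x¹¹)² = x²², (x¹¹)³ = x², (x¹¹)⁴ = x¹³, (x¹¹)⁵ = x²⁴, (x¹¹)⁶ = x⁴, (x¹¹)⁷ = x¹⁵, (x¹¹)⁸ = x²⁶, (x¹¹)⁹ = x⁶, (x¹¹)¹⁰ = x¹⁷, (x¹¹)¹¹ = x²⁸, (x¹¹)¹² = x⁸, (x¹¹)¹³ = x¹⁹, (x¹¹)¹⁴ = x³⁰, (x¹¹)¹⁵ = x¹⁰, (x¹¹)¹⁶ = x²¹, (x¹¹)¹⁷ = x, (x¹¹)¹⁸ = x¹², (x¹¹)¹⁹ = x²³, (x¹¹)²⁰ = x³, (x¹¹)²¹ = x¹⁴, (x¹¹)²² = x²⁵, (x¹¹)²³ = x⁵, (x¹¹)²⁴ = x¹⁶, (x¹¹)²⁵ = x²⁷, (x¹¹)²⁶ = x⁷, (x¹¹)²⁷ = x¹⁸, (x¹¹)²⁸ = x²⁹, (x¹¹)²⁹ = x⁹, (x¹¹)³⁰ = x²⁰, (x¹¹)³¹ = e.
The smallest positive k with (x¹¹)ᵏ = e is 31.

Answer: 31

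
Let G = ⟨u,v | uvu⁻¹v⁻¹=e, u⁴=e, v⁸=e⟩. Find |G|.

Enumerate words in the generators, reducing via the relations: the distinct elements are
  {e, u, v, uv, u², u³, v², v³, v⁴, v⁵, v⁶, v⁷, uv², uv³, uv⁴, uv⁵, uv⁶, uv⁷, u²v, u³v, u²v², u²v³, u²v⁴, u²v⁵, u²v⁶, u²v⁷, u³v², u³v³, u³v⁴, u³v⁵, u³v⁶, u³v⁷}.
No further products give new elements, so |G| = 32.

Answer: 32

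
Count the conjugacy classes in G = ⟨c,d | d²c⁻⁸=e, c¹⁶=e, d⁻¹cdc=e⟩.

The conjugacy classes (representative and size) are:
  [e] (size 1), [c] (size 2), [c¹⁴] (size 2), [c³] (size 2), [c¹²] (size 2), [c⁵] (size 2), [c¹⁰] (size 2), [c⁷] (size 2), [c⁸] (size 1), [c⁶d] (size 8), [c³d⁻¹] (size 8).
Class equation: 1 + 2 + 2 + 2 + 2 + 2 + 2 + 2 + 1 + 8 + 8 = 32 = |G|. So G has 11 conjugacy classes.

Answer: 11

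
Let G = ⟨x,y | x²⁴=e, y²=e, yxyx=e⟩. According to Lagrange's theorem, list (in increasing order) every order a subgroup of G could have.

|G| = 48 = 2⁴ · 3. By Lagrange's theorem the order of any subgroup divides 48; the divisors of 48 are 1, 2, 3, 4, 6, 8, 12, 16, 24, 48.

Answer: 1, 2, 3, 4, 6, 8, 12, 16, 24, 48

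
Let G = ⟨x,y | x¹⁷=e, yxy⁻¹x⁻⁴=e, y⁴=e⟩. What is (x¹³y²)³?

Compute successive powers of (x¹³y²), reducing at each step:
  (x¹³y²)²: (x¹³y²) · x¹³ = y²;   (y²) · y² = e
  (x¹³y²)³: e · x¹³ = x¹³;   (x¹³) · y² = x¹³y²

Answer: x¹³y²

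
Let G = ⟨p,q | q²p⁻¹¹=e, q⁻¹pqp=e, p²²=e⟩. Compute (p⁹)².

Compute successive powers of (p⁹), reducing at each step:
  (p⁹)²: (p⁹) · p⁹ = p¹⁸

Answer: p¹⁸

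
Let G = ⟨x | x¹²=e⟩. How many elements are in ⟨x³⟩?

|⟨x³⟩| equals the order of x³. Compute successive powers until reaching e:
  (x³)¹ = x³, (x³)² = x⁶, (x³)³ = x⁹, (x³)⁴ = e.
The smallest positive k with (x³)ᵏ = e is 4, so |⟨x³⟩| = 4.

Answer: 4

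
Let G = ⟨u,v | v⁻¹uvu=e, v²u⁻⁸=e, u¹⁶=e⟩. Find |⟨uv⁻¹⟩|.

|⟨uv⁻¹⟩| equals the order of uv⁻¹. Compute successive powers until reaching e:
  (uv⁻¹)¹ = uv⁻¹, (uv⁻¹)² = u⁸, (uv⁻¹)³ = uv, (uv⁻¹)⁴ = e.
The smallest positive k with (uv⁻¹)ᵏ = e is 4, so |⟨uv⁻¹⟩| = 4.

Answer: 4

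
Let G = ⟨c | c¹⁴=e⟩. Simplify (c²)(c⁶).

Compute (c²) · (c⁶) by multiplying left to right and reducing via the relations at each step:
  (c²) · c⁶ = c⁸

Answer: c⁸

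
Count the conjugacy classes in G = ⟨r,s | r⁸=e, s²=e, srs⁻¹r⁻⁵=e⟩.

The conjugacy classes (representative and size) are:
  [e] (size 1), [r⁵] (size 2), [r²] (size 1), [r⁷] (size 2), [r⁴] (size 1), [r⁶] (size 1), [s] (size 2), [r⁵s] (size 2), [r²s] (size 2), [r³s] (size 2).
Class equation: 1 + 2 + 1 + 2 + 1 + 1 + 2 + 2 + 2 + 2 = 16 = |G|. So G has 10 conjugacy classes.

Answer: 10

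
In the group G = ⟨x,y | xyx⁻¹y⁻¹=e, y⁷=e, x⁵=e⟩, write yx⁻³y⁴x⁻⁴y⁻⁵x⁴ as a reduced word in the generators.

Multiply left to right, reducing at each step:
  y · x⁻³ = x²y
  (x²y) · y⁴ = x²y⁵
  (x²y⁵) · x⁻⁴ = x³y⁵
  (x³y⁵) · y⁻⁵ = x³
  (x³) · x⁴ = x²

Answer: x²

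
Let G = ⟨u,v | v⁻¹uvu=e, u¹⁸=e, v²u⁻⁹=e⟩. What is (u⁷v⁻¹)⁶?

Compute successive powers of (u⁷v⁻¹), reducing at each step:
  (u⁷v⁻¹)²: (u⁷v⁻¹) · u⁷ = v⁻¹;   (v⁻¹) · v⁻¹ = u⁹
  (u⁷v⁻¹)³: (u⁹) · u⁷ = u¹⁶;   (u¹⁶) · v⁻¹ = u⁷v
  (u⁷v⁻¹)⁴: (u⁷v) · u⁷ = v;   v · v⁻¹ = e
  (u⁷v⁻¹)⁵: e · u⁷ = u⁷;   (u⁷) · v⁻¹ = u⁷v⁻¹
  (u⁷v⁻¹)⁶: (u⁷v⁻¹) · u⁷ = v⁻¹;   (v⁻¹) · v⁻¹ = u⁹

Answer: u⁹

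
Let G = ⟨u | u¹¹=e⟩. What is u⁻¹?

The order of u is 11 (smallest k with uᵏ = e), so u⁻¹ = u¹⁰ = u¹⁰.
Check: u · (u¹⁰) → u · u¹⁰ = e, giving e as required.

Answer: u¹⁰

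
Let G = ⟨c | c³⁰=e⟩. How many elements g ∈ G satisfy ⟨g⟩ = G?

G is cyclic of order 30. An element generates G iff its order is 30, and a cyclic group of order 30 has exactly φ(30) = 8 such elements.

Answer: 8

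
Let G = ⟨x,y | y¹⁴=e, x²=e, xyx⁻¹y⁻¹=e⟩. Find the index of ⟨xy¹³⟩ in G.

First find ord(xy¹³) by computing successive powers:
  (xy¹³)¹ = xy¹³, (xy¹³)² = y¹², (xy¹³)³ = xy¹¹, (xy¹³)⁴ = y¹⁰, (xy¹³)⁵ = xy⁹, (xy¹³)⁶ = y⁸, (xy¹³)⁷ = xy⁷, (xy¹³)⁸ = y⁶, (xy¹³)⁹ = xy⁵, (xy¹³)¹⁰ = y⁴, (xy¹³)¹¹ = xy³, (xy¹³)¹² = y², (xy¹³)¹³ = xy, (xy¹³)¹⁴ = e.
So |⟨xy¹³⟩| = ord(xy¹³) = 14. With |G| = 28, by Lagrange [G : ⟨xy¹³⟩] = 28/14 = 2.

Answer: 2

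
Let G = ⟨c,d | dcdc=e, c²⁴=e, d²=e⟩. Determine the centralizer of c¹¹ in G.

⟨c¹¹⟩ ⊆ C_G(c¹¹) since powers of c¹¹ commute with c¹¹; so |C_G(c¹¹)| ≥ |⟨c¹¹⟩| = 24.
By orbit–stabilizer, |C_G(c¹¹)| = |G| / |conj. class of c¹¹| = 48 / 2 = 24.
The 24 elements commuting with c¹¹ are {e, c, c², c³, c⁴, c⁵, c⁶, c⁷, c⁸, c⁹, c¹⁰, c¹¹, c¹², c¹³, c¹⁴, c¹⁵, c¹⁶, c¹⁷, c¹⁸, c¹⁹, c²⁰, c²¹, c²², c²³}.

Answer: {e, c, c², c³, c⁴, c⁵, c⁶, c⁷, c⁸, c⁹, c¹⁰, c¹¹, c¹², c¹³, c¹⁴, c¹⁵, c¹⁶, c¹⁷, c¹⁸, c¹⁹, c²⁰, c²¹, c²², c²³}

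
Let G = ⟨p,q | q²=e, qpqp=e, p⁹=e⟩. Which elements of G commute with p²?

⟨p²⟩ ⊆ C_G(p²) since powers of p² commute with p²; so |C_G(p²)| ≥ |⟨p²⟩| = 9.
By orbit–stabilizer, |C_G(p²)| = |G| / |conj. class of p²| = 18 / 2 = 9.
The 9 elements commuting with p² are {e, p, p², p³, p⁴, p⁵, p⁶, p⁷, p⁸}.

Answer: {e, p, p², p³, p⁴, p⁵, p⁶, p⁷, p⁸}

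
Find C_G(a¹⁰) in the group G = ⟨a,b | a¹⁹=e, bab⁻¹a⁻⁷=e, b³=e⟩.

⟨a¹⁰⟩ ⊆ C_G(a¹⁰) since powers of a¹⁰ commute with a¹⁰; so |C_G(a¹⁰)| ≥ |⟨a¹⁰⟩| = 19.
By orbit–stabilizer, |C_G(a¹⁰)| = |G| / |conj. class of a¹⁰| = 57 / 3 = 19.
The 19 elements commuting with a¹⁰ are {e, a, a², a³, a⁴, a⁵, a⁶, a⁷, a⁸, a⁹, a¹⁰, a¹¹, a¹², a¹³, a¹⁴, a¹⁵, a¹⁶, a¹⁷, a¹⁸}.

Answer: {e, a, a², a³, a⁴, a⁵, a⁶, a⁷, a⁸, a⁹, a¹⁰, a¹¹, a¹², a¹³, a¹⁴, a¹⁵, a¹⁶, a¹⁷, a¹⁸}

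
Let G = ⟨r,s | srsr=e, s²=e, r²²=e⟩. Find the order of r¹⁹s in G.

Compute successive powers until reaching e:
  (r¹⁹s)¹ = r¹⁹s, (r¹⁹s)² = e.
The smallest positive k with (r¹⁹s)ᵏ = e is 2.

Answer: 2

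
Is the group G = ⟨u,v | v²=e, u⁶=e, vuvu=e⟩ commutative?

u·v = uv but v·u = u⁵v, so u·v ≠ v·u and G is not abelian.

Answer: No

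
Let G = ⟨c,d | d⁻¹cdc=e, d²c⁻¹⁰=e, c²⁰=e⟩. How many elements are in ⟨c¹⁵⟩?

|⟨c¹⁵⟩| equals the order of c¹⁵. Compute successive powers until reaching e:
  (c¹⁵)¹ = c¹⁵, (c¹⁵)² = c¹⁰, (c¹⁵)³ = c⁵, (c¹⁵)⁴ = e.
The smallest positive k with (c¹⁵)ᵏ = e is 4, so |⟨c¹⁵⟩| = 4.

Answer: 4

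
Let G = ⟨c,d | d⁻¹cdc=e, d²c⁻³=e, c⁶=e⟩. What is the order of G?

Enumerate words in the generators, reducing via the relations: the distinct elements are
  {c, d, e, cd, c², c³, c⁴, c⁵, c²d, d⁻¹, cd⁻¹, c²d⁻¹}.
No further products give new elements, so |G| = 12.

Answer: 12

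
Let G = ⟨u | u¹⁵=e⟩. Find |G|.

G is generated by a single element, so G is cyclic. The relator gives u¹⁵ = e and no smaller power is forced to be e, so the 15 powers {e, u, u², u³, u⁴, u⁵, u⁶, u⁷, u⁸, u⁹, u¹², u¹³, u¹¹, u¹⁰, u¹⁴} are distinct. Hence |G| = 15.

Answer: 15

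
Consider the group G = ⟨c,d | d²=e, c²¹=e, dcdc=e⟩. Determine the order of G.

Enumerate words in the generators, reducing via the relations: the distinct elements are
  {c, d, e, cd, c², c³, c⁴, c⁵, c⁶, c⁷, c⁸, c⁹, c²d, c²⁰, c³d, c¹², c¹³, c¹¹, c¹⁰, c¹⁴, c¹⁵, c¹⁶, c¹⁷, c¹⁸, c¹⁹, c⁴d, c⁵d, c⁶d, c⁷d, c⁸d, c⁹d, c²⁰d, c¹²d, c¹³d, c¹¹d, c¹⁰d, c¹⁴d, c¹⁵d, c¹⁶d, c¹⁷d, c¹⁸d, c¹⁹d}.
No further products give new elements, so |G| = 42.

Answer: 42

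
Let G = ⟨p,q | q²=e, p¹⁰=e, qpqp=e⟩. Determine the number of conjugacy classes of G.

The conjugacy classes (representative and size) are:
  [e] (size 1), [p] (size 2), [p²] (size 2), [p³] (size 2), [p⁴] (size 2), [p⁵] (size 1), [p²q] (size 5), [p³q] (size 5).
Class equation: 1 + 2 + 2 + 2 + 2 + 1 + 5 + 5 = 20 = |G|. So G has 8 conjugacy classes.

Answer: 8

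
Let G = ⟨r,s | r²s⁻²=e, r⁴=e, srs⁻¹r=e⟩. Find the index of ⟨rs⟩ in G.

First find ord(rs) by computing successive powers:
  (rs)¹ = rs, (rs)² = r², (rs)³ = rs⁻¹, (rs)⁴ = e.
So |⟨rs⟩| = ord(rs) = 4. With |G| = 8, by Lagrange [G : ⟨rs⟩] = 8/4 = 2.

Answer: 2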